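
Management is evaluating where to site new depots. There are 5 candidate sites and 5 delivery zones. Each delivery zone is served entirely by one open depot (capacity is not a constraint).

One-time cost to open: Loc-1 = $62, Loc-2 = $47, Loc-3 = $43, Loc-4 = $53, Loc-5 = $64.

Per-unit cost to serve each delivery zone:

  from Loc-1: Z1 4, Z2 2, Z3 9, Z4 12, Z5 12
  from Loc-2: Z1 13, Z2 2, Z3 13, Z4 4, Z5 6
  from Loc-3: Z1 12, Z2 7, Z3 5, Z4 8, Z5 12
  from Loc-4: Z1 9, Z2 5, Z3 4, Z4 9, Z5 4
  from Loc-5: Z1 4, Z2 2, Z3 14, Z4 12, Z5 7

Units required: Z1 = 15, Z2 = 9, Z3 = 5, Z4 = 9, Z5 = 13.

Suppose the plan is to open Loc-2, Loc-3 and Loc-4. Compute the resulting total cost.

Total cost: 404

Each delivery zone is assigned to its cheapest site among the open ones.
{Loc-2, Loc-3, Loc-4}: Z1→Loc-4 9·15=135, Z2→Loc-2 2·9=18, Z3→Loc-4 4·5=20, Z4→Loc-2 4·9=36, Z5→Loc-4 4·13=52. Service 261; fixed 143; total 404.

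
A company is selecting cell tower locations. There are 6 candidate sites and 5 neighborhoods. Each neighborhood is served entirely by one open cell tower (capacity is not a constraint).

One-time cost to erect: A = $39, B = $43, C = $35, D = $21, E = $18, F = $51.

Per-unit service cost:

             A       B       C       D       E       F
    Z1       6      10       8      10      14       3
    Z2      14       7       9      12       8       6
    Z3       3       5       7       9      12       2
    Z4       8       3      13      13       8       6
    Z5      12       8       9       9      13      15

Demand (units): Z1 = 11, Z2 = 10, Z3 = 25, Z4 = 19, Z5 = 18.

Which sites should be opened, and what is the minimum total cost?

For any fixed open set, each neighborhood goes to its cheapest open site; total = fixed + service.
{B, F}: Z1→F 3·11=33, Z2→F 6·10=60, Z3→F 2·25=50, Z4→B 3·19=57, Z5→B 8·18=144. Service 344; fixed 94; total 438.
{B, E, F}: Z1→F 3·11=33, Z2→F 6·10=60, Z3→F 2·25=50, Z4→B 3·19=57, Z5→B 8·18=144. Service 344; fixed 112; total 456.
{B, D, F}: Z1→F 3·11=33, Z2→F 6·10=60, Z3→F 2·25=50, Z4→B 3·19=57, Z5→B 8·18=144. Service 344; fixed 115; total 459.
{A, B, C, D, E, F}: Z1→F 3·11=33, Z2→F 6·10=60, Z3→F 2·25=50, Z4→B 3·19=57, Z5→B 8·18=144. Service 344; fixed 207; total 551.
No other subset beats 438.

Open B and F; minimum total cost 438.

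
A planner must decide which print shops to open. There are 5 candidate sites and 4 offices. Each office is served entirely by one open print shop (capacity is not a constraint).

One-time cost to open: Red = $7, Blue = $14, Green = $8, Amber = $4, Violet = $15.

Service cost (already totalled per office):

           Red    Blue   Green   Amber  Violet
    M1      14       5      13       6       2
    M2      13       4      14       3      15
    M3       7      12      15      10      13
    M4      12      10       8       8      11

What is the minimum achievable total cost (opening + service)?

Minimum total cost: 31

For any fixed open set, each office goes to its cheapest open site; total = fixed + service.
{Amber}: M1→Amber 6, M2→Amber 3, M3→Amber 10, M4→Amber 8. Service 27; fixed 4; total 31.
{Red, Amber}: service 24 + fixed 11 = 35
{Green, Amber}: service 27 + fixed 12 = 39
{Red, Blue, Green, Amber, Violet}: service 20 + fixed 48 = 68
No other subset beats 31.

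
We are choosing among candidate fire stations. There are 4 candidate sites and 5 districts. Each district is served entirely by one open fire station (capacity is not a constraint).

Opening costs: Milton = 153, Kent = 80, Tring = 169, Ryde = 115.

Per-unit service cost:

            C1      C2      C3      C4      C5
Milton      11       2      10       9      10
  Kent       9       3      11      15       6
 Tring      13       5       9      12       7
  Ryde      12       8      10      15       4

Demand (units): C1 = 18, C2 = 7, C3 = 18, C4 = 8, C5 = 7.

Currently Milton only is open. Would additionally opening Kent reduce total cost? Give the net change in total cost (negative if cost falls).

No — net change +16 (cost rises by 16).

Current service cost with {Milton}: 534.
Adding Kent: each district re-picks its cheapest; new service cost 470, saving 64.
Extra fixed cost: 80. Net change = 80 − 64 = 16.
(Totals: 687 → 703.)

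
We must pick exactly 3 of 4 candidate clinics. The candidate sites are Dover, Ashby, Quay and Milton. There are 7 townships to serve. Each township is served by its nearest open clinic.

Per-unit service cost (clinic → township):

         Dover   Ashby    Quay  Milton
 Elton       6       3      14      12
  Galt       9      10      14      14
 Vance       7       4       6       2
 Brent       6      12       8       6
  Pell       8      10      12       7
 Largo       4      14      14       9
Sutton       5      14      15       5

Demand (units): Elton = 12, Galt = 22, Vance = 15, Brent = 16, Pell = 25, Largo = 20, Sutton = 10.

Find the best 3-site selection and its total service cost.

With exactly 3 open, each township uses its cheapest among the chosen.
{Dover, Ashby, Milton}: Elton→Ashby 3·12=36, Galt→Dover 9·22=198, Vance→Milton 2·15=30, Brent→Dover 6·16=96, Pell→Milton 7·25=175, Largo→Dover 4·20=80, Sutton→Dover 5·10=50. Service cost 665.
{Dover, Quay, Milton}: service cost 701
{Dover, Ashby, Quay}: service cost 720
Among all 4 size-3 choices, {Dover, Ashby, Milton} is lowest.

Choose Dover, Ashby and Milton; total service cost 665.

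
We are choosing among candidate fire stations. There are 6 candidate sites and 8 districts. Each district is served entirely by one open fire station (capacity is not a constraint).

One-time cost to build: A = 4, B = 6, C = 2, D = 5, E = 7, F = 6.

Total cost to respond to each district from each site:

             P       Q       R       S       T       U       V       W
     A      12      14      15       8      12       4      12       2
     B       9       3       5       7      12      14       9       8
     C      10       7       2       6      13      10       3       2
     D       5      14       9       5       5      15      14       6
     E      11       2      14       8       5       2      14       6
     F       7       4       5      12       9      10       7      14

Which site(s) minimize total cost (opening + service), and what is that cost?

For any fixed open set, each district goes to its cheapest open site; total = fixed + service.
{C, D, E}: P→D 5, Q→E 2, R→C 2, S→D 5, T→D 5, U→E 2, V→C 3, W→C 2. Service 26; fixed 14; total 40.
{C, E}: service 32 + fixed 9 = 41
{A, C, D}: service 33 + fixed 11 = 44
{A, B, C, D, E, F}: service 26 + fixed 30 = 56
No other subset beats 40.

Open C, D and E; minimum total cost 40.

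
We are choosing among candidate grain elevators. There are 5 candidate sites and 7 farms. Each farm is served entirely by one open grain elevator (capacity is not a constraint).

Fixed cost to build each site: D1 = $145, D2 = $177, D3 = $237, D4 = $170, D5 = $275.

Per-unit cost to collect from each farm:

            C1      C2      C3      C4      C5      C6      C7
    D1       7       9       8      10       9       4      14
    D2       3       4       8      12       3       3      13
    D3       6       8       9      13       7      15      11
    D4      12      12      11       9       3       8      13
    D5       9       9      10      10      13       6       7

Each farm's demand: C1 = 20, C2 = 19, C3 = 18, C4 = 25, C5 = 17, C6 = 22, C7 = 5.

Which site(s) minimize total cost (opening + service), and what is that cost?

Open D2 only; minimum total cost 939.

For any fixed open set, each farm goes to its cheapest open site; total = fixed + service.
{D2}: C1→D2 3·20=60, C2→D2 4·19=76, C3→D2 8·18=144, C4→D2 12·25=300, C5→D2 3·17=51, C6→D2 3·22=66, C7→D2 13·5=65. Service 762; fixed 177; total 939.
{D1, D2}: service 712 + fixed 322 = 1034
{D2, D4}: service 687 + fixed 347 = 1034
{D1, D2, D3, D4, D5}: C1→D2 3·20=60, C2→D2 4·19=76, C3→D1 8·18=144, C4→D4 9·25=225, C5→D2 3·17=51, C6→D2 3·22=66, C7→D5 7·5=35. Service 657; fixed 1004; total 1661.
No other subset beats 939.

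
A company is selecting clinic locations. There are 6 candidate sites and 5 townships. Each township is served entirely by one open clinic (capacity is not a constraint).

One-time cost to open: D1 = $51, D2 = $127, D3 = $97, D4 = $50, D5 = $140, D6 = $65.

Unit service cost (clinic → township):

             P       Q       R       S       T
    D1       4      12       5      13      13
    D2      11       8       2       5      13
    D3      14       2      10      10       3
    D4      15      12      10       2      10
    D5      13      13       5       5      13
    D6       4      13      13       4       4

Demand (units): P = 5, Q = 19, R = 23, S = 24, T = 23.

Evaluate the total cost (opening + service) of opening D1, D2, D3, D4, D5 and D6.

Each township is assigned to its cheapest site among the open ones.
{D1, D2, D3, D4, D5, D6}: P→D1 4·5=20, Q→D3 2·19=38, R→D2 2·23=46, S→D4 2·24=48, T→D3 3·23=69. Service 221; fixed 530; total 751.

Total cost: 751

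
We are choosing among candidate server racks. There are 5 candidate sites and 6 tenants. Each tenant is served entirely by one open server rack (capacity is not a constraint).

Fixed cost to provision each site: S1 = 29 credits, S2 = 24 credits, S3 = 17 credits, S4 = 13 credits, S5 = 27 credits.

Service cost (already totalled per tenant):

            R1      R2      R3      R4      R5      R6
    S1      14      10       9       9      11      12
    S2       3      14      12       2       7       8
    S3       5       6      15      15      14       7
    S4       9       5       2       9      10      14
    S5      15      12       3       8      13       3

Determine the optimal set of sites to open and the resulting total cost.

For any fixed open set, each tenant goes to its cheapest open site; total = fixed + service.
{S4}: R1→S4 9, R2→S4 5, R3→S4 2, R4→S4 9, R5→S4 10, R6→S4 14. Service 49; fixed 13; total 62.
{S2, S4}: service 27 + fixed 37 = 64
{S3, S4}: service 38 + fixed 30 = 68
{S1, S2, S3, S4, S5}: R1→S2 3, R2→S4 5, R3→S4 2, R4→S2 2, R5→S2 7, R6→S5 3. Service 22; fixed 110; total 132.
No other subset beats 62.

Open S4 only; minimum total cost 62.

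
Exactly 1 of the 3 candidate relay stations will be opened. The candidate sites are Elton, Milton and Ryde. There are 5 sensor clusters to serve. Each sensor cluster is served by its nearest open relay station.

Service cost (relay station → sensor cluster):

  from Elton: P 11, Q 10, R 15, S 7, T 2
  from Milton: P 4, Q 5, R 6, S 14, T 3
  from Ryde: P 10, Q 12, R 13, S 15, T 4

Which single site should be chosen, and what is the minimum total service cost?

With exactly 1 open, each sensor cluster uses its cheapest among the chosen.
{Milton}: P→Milton 4, Q→Milton 5, R→Milton 6, S→Milton 14, T→Milton 3. Service cost 32.
{Elton}: service cost 45
{Ryde}: service cost 54
Among all 3 size-1 choices, {Milton} is lowest.

Choose Milton only; total service cost 32.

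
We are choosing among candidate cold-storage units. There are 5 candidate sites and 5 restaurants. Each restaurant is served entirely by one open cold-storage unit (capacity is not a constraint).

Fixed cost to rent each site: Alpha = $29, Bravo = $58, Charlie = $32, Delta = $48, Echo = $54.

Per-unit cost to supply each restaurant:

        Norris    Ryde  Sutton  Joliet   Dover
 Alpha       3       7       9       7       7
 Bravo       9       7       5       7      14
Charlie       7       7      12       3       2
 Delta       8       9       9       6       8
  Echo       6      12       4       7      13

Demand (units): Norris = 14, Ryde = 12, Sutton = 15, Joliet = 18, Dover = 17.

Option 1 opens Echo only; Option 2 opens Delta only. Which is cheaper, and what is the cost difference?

Option 2 is cheaper by 42.

Option 1: {Echo}: Norris→Echo 6·14=84, Ryde→Echo 12·12=144, Sutton→Echo 4·15=60, Joliet→Echo 7·18=126, Dover→Echo 13·17=221. Service 635; fixed 54; total 689.
Option 2: {Delta}: Norris→Delta 8·14=112, Ryde→Delta 9·12=108, Sutton→Delta 9·15=135, Joliet→Delta 6·18=108, Dover→Delta 8·17=136. Service 599; fixed 48; total 647.
Difference: |689 − 647| = 42.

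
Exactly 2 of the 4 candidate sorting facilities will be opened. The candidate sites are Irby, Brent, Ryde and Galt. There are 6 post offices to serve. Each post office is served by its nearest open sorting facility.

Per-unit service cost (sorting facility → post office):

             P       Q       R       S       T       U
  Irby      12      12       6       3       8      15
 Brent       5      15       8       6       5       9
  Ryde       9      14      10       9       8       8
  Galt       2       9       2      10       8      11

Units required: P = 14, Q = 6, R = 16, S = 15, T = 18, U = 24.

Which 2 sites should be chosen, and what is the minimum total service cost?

With exactly 2 open, each post office uses its cheapest among the chosen.
{Brent, Galt}: P→Galt 2·14=28, Q→Galt 9·6=54, R→Galt 2·16=32, S→Brent 6·15=90, T→Brent 5·18=90, U→Brent 9·24=216. Service cost 510.
{Irby, Galt}: service cost 567
{Ryde, Galt}: service cost 585
Among all 6 size-2 choices, {Brent, Galt} is lowest.

Choose Brent and Galt; total service cost 510.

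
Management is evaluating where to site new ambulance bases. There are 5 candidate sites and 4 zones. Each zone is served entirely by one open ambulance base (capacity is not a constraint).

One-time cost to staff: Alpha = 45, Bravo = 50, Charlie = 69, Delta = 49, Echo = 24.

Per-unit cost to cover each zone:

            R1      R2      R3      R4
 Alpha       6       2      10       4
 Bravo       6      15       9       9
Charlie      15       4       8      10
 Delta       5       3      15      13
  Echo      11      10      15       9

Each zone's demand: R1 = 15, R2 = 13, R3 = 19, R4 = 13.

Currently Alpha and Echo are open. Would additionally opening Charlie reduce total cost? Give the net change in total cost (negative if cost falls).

No — net change +31 (cost rises by 31).

Current service cost with {Alpha, Echo}: 358.
Adding Charlie: each zone re-picks its cheapest; new service cost 320, saving 38.
Extra fixed cost: 69. Net change = 69 − 38 = 31.
(Totals: 427 → 458.)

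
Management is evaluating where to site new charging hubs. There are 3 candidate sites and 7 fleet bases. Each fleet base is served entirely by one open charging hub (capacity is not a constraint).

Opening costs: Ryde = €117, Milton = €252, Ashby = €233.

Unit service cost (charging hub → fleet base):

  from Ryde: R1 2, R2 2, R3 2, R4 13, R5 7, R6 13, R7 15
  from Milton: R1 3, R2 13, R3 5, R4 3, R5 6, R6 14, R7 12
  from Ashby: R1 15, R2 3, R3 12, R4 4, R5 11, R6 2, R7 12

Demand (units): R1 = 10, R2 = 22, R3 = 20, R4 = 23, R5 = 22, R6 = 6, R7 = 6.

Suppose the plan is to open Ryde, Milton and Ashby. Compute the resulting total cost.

Each fleet base is assigned to its cheapest site among the open ones.
{Ryde, Milton, Ashby}: R1→Ryde 2·10=20, R2→Ryde 2·22=44, R3→Ryde 2·20=40, R4→Milton 3·23=69, R5→Milton 6·22=132, R6→Ashby 2·6=12, R7→Milton 12·6=72. Service 389; fixed 602; total 991.

Total cost: 991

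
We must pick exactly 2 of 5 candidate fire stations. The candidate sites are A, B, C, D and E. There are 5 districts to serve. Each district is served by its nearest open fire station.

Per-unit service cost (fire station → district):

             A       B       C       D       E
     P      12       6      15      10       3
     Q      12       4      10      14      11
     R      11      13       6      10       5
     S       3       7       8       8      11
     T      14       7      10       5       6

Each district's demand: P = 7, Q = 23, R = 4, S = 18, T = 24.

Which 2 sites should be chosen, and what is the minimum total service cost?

Choose A and B; total service cost 400.

With exactly 2 open, each district uses its cheapest among the chosen.
{A, B}: P→B 6·7=42, Q→B 4·23=92, R→A 11·4=44, S→A 3·18=54, T→B 7·24=168. Service cost 400.
{B, E}: service cost 403
{B, D}: service cost 420
Among all 10 size-2 choices, {A, B} is lowest.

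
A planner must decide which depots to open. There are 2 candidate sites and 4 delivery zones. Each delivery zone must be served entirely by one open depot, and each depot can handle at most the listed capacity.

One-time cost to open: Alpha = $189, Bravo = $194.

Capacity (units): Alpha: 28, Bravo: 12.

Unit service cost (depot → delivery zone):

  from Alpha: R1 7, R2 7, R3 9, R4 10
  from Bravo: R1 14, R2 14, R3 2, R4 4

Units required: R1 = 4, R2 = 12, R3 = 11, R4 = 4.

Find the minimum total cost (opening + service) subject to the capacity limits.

Minimum total cost: 557

Open {Alpha, Bravo}: R1→Alpha 7·4=28, R2→Alpha 7·12=84, R3→Bravo 2·11=22, R4→Alpha 10·4=40.
Loads: Alpha carries 20/28, Bravo carries 11/12. Service 174; fixed 383; total 557.
Next best feasible plan costs 610.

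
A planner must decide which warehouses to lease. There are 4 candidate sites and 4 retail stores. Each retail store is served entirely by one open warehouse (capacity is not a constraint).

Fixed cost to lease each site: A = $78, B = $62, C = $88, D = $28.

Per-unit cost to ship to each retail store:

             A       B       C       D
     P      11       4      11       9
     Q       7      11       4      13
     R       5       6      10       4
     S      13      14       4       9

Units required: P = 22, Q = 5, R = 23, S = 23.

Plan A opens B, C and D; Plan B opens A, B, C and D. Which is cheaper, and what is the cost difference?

Plan A is cheaper by 78.

Plan A: {B, C, D}: P→B 4·22=88, Q→C 4·5=20, R→D 4·23=92, S→C 4·23=92. Service 292; fixed 178; total 470.
Plan B: {A, B, C, D}: P→B 4·22=88, Q→C 4·5=20, R→D 4·23=92, S→C 4·23=92. Service 292; fixed 256; total 548.
Difference: |470 − 548| = 78.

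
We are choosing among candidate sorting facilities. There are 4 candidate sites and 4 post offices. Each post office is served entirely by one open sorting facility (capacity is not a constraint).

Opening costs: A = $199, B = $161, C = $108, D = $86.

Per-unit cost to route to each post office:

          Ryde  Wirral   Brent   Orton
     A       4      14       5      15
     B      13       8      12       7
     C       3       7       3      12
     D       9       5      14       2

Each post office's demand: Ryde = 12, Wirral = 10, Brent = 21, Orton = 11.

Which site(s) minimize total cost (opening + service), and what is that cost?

Open C and D; minimum total cost 365.

For any fixed open set, each post office goes to its cheapest open site; total = fixed + service.
{C, D}: Ryde→C 3·12=36, Wirral→D 5·10=50, Brent→C 3·21=63, Orton→D 2·11=22. Service 171; fixed 194; total 365.
{C}: Ryde→C 3·12=36, Wirral→C 7·10=70, Brent→C 3·21=63, Orton→C 12·11=132. Service 301; fixed 108; total 409.
{A, D}: Ryde→A 4·12=48, Wirral→D 5·10=50, Brent→A 5·21=105, Orton→D 2·11=22. Service 225; fixed 285; total 510.
{A, B, C, D}: service 171 + fixed 554 = 725
(All 15 nonempty subsets were checked; C and D is lowest.)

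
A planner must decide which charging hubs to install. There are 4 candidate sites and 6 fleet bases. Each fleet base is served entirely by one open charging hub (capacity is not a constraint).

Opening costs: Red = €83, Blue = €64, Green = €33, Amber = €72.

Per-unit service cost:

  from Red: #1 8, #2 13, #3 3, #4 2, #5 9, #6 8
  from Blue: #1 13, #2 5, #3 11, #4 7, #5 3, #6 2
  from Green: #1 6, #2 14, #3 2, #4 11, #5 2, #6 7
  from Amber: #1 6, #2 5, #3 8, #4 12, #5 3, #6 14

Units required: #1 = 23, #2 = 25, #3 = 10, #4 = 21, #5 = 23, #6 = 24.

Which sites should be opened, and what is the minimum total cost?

For any fixed open set, each fleet base goes to its cheapest open site; total = fixed + service.
{Red, Blue, Green}: #1→Green 6·23=138, #2→Blue 5·25=125, #3→Green 2·10=20, #4→Red 2·21=42, #5→Green 2·23=46, #6→Blue 2·24=48. Service 419; fixed 180; total 599.
{Blue, Green}: service 524 + fixed 97 = 621
{Red, Blue}: #1→Red 8·23=184, #2→Blue 5·25=125, #3→Red 3·10=30, #4→Red 2·21=42, #5→Blue 3·23=69, #6→Blue 2·24=48. Service 498; fixed 147; total 645.
{Red, Blue, Green, Amber}: service 419 + fixed 252 = 671
No other subset beats 599.

Open Red, Blue and Green; minimum total cost 599.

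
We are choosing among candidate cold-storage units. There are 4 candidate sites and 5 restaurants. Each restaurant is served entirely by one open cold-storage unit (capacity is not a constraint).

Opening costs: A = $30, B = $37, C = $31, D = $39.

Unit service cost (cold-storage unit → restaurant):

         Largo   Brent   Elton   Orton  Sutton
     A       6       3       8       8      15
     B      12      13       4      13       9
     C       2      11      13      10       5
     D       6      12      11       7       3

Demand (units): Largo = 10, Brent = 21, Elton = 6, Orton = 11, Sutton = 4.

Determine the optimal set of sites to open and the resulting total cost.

For any fixed open set, each restaurant goes to its cheapest open site; total = fixed + service.
{A, C}: Largo→C 2·10=20, Brent→A 3·21=63, Elton→A 8·6=48, Orton→A 8·11=88, Sutton→C 5·4=20. Service 239; fixed 61; total 300.
{A, B, C}: service 215 + fixed 98 = 313
{A, C, D}: Largo→C 2·10=20, Brent→A 3·21=63, Elton→A 8·6=48, Orton→D 7·11=77, Sutton→D 3·4=12. Service 220; fixed 100; total 320.
{A, B, C, D}: service 196 + fixed 137 = 333
(All 15 nonempty subsets were checked; A and C is lowest.)

Open A and C; minimum total cost 300.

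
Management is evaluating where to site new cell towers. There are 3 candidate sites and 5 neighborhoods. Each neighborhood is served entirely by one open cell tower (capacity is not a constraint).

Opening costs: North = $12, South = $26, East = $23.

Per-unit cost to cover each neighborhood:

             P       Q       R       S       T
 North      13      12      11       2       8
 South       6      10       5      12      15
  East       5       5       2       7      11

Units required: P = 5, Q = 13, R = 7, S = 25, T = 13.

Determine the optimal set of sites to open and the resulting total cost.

For any fixed open set, each neighborhood goes to its cheapest open site; total = fixed + service.
{North, East}: P→East 5·5=25, Q→East 5·13=65, R→East 2·7=14, S→North 2·25=50, T→North 8·13=104. Service 258; fixed 35; total 293.
{North, South, East}: P→East 5·5=25, Q→East 5·13=65, R→East 2·7=14, S→North 2·25=50, T→North 8·13=104. Service 258; fixed 61; total 319.
{North, South}: service 349 + fixed 38 = 387
{North}: service 452 + fixed 12 = 464
No other subset beats 293.

Open North and East; minimum total cost 293.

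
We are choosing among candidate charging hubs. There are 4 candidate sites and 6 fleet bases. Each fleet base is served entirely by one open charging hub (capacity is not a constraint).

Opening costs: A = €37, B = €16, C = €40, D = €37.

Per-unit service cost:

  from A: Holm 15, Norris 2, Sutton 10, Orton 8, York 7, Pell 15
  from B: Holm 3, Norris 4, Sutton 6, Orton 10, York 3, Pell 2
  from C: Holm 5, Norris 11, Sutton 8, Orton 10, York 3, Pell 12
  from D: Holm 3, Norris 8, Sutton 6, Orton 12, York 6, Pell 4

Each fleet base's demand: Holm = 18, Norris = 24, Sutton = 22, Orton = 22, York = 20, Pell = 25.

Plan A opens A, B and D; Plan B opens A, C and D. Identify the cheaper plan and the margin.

Plan A is cheaper by 74.

Plan A: {A, B, D}: Holm→B 3·18=54, Norris→A 2·24=48, Sutton→B 6·22=132, Orton→A 8·22=176, York→B 3·20=60, Pell→B 2·25=50. Service 520; fixed 90; total 610.
Plan B: {A, C, D}: Holm→D 3·18=54, Norris→A 2·24=48, Sutton→D 6·22=132, Orton→A 8·22=176, York→C 3·20=60, Pell→D 4·25=100. Service 570; fixed 114; total 684.
Difference: |610 − 684| = 74.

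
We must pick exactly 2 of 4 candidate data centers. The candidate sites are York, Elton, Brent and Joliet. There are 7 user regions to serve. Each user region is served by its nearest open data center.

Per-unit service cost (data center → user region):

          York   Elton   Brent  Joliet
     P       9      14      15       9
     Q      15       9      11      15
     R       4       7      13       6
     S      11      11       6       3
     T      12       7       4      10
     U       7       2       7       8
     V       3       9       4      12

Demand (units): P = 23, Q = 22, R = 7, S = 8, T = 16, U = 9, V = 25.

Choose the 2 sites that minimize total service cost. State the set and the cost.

Choose York and Elton; total service cost 726.

With exactly 2 open, each user region uses its cheapest among the chosen.
{York, Elton}: P→York 9·23=207, Q→Elton 9·22=198, R→York 4·7=28, S→York 11·8=88, T→Elton 7·16=112, U→Elton 2·9=18, V→York 3·25=75. Service cost 726.
{York, Brent}: service cost 727
{Brent, Joliet}: service cost 742
Among all 6 size-2 choices, {York, Elton} is lowest.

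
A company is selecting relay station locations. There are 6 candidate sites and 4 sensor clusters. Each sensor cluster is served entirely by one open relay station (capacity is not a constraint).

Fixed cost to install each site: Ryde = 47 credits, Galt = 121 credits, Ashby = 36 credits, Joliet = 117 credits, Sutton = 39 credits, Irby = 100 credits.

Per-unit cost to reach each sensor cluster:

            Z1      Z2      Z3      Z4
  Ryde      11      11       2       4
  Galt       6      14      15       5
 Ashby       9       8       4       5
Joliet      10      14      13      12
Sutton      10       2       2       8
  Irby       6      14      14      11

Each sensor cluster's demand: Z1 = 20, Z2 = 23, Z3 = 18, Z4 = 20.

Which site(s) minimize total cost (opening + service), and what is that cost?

Open Ashby and Sutton; minimum total cost 437.

For any fixed open set, each sensor cluster goes to its cheapest open site; total = fixed + service.
{Ashby, Sutton}: Z1→Ashby 9·20=180, Z2→Sutton 2·23=46, Z3→Sutton 2·18=36, Z4→Ashby 5·20=100. Service 362; fixed 75; total 437.
{Ryde, Sutton}: Z1→Sutton 10·20=200, Z2→Sutton 2·23=46, Z3→Ryde 2·18=36, Z4→Ryde 4·20=80. Service 362; fixed 86; total 448.
{Galt, Sutton}: Z1→Galt 6·20=120, Z2→Sutton 2·23=46, Z3→Sutton 2·18=36, Z4→Galt 5·20=100. Service 302; fixed 160; total 462.
{Ryde, Galt, Ashby, Joliet, Sutton, Irby}: Z1→Galt 6·20=120, Z2→Sutton 2·23=46, Z3→Ryde 2·18=36, Z4→Ryde 4·20=80. Service 282; fixed 460; total 742.
No other subset beats 437.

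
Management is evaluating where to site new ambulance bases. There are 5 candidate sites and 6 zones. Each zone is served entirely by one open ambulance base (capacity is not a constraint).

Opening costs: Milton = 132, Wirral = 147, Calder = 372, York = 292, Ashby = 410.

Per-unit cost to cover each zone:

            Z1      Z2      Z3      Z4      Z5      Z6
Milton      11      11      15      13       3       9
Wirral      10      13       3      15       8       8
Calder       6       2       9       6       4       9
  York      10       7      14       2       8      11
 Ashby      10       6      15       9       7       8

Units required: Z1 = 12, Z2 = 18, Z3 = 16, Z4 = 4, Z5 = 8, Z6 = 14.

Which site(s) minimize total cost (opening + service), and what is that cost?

For any fixed open set, each zone goes to its cheapest open site; total = fixed + service.
{Wirral}: Z1→Wirral 10·12=120, Z2→Wirral 13·18=234, Z3→Wirral 3·16=48, Z4→Wirral 15·4=60, Z5→Wirral 8·8=64, Z6→Wirral 8·14=112. Service 638; fixed 147; total 785.
{Calder}: Z1→Calder 6·12=72, Z2→Calder 2·18=36, Z3→Calder 9·16=144, Z4→Calder 6·4=24, Z5→Calder 4·8=32, Z6→Calder 9·14=126. Service 434; fixed 372; total 806.
{Milton, Wirral}: service 554 + fixed 279 = 833
{Milton, Wirral, Calder, York, Ashby}: service 300 + fixed 1353 = 1653
No other subset beats 785.

Open Wirral only; minimum total cost 785.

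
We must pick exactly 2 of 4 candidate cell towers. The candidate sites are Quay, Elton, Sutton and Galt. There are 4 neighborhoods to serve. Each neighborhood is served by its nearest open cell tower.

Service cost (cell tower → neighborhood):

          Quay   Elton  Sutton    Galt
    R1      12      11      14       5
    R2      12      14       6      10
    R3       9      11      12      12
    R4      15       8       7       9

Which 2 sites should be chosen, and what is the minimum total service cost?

With exactly 2 open, each neighborhood uses its cheapest among the chosen.
{Sutton, Galt}: R1→Galt 5, R2→Sutton 6, R3→Sutton 12, R4→Sutton 7. Service cost 30.
{Quay, Galt}: service cost 33
{Quay, Sutton}: service cost 34
Among all 6 size-2 choices, {Sutton, Galt} is lowest.

Choose Sutton and Galt; total service cost 30.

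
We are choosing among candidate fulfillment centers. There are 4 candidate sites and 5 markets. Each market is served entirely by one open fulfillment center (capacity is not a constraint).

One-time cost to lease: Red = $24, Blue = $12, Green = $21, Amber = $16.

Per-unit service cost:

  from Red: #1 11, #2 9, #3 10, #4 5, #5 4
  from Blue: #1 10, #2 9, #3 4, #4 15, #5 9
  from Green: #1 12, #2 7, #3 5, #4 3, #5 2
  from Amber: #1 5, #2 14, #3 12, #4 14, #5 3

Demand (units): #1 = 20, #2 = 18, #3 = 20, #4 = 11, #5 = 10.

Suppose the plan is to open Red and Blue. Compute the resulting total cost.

Each market is assigned to its cheapest site among the open ones.
{Red, Blue}: #1→Blue 10·20=200, #2→Red 9·18=162, #3→Blue 4·20=80, #4→Red 5·11=55, #5→Red 4·10=40. Service 537; fixed 36; total 573.

Total cost: 573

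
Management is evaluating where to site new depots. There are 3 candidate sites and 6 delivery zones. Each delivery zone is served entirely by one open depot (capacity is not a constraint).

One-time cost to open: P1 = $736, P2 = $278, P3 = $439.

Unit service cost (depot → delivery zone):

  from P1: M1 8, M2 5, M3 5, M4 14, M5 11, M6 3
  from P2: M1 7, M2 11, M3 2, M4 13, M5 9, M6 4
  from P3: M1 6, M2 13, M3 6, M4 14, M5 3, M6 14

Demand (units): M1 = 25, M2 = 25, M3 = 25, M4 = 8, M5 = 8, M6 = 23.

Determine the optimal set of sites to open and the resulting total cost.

For any fixed open set, each delivery zone goes to its cheapest open site; total = fixed + service.
{P2}: M1→P2 7·25=175, M2→P2 11·25=275, M3→P2 2·25=50, M4→P2 13·8=104, M5→P2 9·8=72, M6→P2 4·23=92. Service 768; fixed 278; total 1046.
{P2, P3}: service 695 + fixed 717 = 1412
{P1}: M1→P1 8·25=200, M2→P1 5·25=125, M3→P1 5·25=125, M4→P1 14·8=112, M5→P1 11·8=88, M6→P1 3·23=69. Service 719; fixed 736; total 1455.
{P1, P2, P3}: service 522 + fixed 1453 = 1975
No other subset beats 1046.

Open P2 only; minimum total cost 1046.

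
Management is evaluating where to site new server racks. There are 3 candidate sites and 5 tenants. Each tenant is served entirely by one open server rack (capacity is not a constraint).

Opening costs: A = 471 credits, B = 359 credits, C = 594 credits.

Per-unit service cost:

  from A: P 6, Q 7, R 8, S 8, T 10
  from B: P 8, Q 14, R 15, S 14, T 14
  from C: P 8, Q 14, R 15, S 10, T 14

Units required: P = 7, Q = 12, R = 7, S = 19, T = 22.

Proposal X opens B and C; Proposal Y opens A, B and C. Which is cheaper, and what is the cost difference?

Proposal X is cheaper by 198.

Proposal X: {B, C}: P→B 8·7=56, Q→B 14·12=168, R→B 15·7=105, S→C 10·19=190, T→B 14·22=308. Service 827; fixed 953; total 1780.
Proposal Y: {A, B, C}: P→A 6·7=42, Q→A 7·12=84, R→A 8·7=56, S→A 8·19=152, T→A 10·22=220. Service 554; fixed 1424; total 1978.
Difference: |1780 − 1978| = 198.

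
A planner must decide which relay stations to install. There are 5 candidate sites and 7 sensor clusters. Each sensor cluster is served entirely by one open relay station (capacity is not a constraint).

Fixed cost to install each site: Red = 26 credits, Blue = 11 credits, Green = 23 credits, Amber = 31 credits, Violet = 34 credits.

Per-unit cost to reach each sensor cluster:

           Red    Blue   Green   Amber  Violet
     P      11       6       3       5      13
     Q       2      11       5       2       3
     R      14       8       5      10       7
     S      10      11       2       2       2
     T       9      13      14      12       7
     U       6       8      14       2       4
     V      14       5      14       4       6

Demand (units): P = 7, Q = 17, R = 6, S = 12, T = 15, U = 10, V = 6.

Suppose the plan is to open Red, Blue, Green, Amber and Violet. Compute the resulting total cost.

Each sensor cluster is assigned to its cheapest site among the open ones.
{Red, Blue, Green, Amber, Violet}: P→Green 3·7=21, Q→Red 2·17=34, R→Green 5·6=30, S→Green 2·12=24, T→Violet 7·15=105, U→Amber 2·10=20, V→Amber 4·6=24. Service 258; fixed 125; total 383.

Total cost: 383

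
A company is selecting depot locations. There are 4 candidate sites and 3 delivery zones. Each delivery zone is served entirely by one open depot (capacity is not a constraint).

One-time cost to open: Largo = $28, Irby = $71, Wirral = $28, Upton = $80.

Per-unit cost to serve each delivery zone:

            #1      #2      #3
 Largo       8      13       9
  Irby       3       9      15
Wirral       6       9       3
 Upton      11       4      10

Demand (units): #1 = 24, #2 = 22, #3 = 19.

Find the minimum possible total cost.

Minimum total cost: 396

For any fixed open set, each delivery zone goes to its cheapest open site; total = fixed + service.
{Irby, Wirral, Upton}: #1→Irby 3·24=72, #2→Upton 4·22=88, #3→Wirral 3·19=57. Service 217; fixed 179; total 396.
{Wirral, Upton}: #1→Wirral 6·24=144, #2→Upton 4·22=88, #3→Wirral 3·19=57. Service 289; fixed 108; total 397.
{Largo, Irby, Wirral, Upton}: #1→Irby 3·24=72, #2→Upton 4·22=88, #3→Wirral 3·19=57. Service 217; fixed 207; total 424.
{Largo}: service 649 + fixed 28 = 677
No other subset beats 396.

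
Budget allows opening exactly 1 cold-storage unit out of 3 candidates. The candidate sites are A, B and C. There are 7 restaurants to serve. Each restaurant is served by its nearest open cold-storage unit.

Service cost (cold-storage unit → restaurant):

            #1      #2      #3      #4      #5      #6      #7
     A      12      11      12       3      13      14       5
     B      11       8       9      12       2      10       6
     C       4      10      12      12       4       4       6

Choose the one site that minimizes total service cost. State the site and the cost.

With exactly 1 open, each restaurant uses its cheapest among the chosen.
{C}: #1→C 4, #2→C 10, #3→C 12, #4→C 12, #5→C 4, #6→C 4, #7→C 6. Service cost 52.
{B}: service cost 58
{A}: service cost 70
Among all 3 size-1 choices, {C} is lowest.

Choose C only; total service cost 52.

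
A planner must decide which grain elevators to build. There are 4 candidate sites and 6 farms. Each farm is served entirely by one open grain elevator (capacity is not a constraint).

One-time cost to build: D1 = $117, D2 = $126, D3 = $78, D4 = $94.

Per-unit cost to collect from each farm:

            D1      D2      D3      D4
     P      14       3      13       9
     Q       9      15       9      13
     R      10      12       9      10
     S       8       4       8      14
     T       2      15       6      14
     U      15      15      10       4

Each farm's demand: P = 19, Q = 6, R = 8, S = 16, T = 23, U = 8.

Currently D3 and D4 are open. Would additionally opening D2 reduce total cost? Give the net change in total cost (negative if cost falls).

Yes — net change −52 (cost falls by 52).

Current service cost with {D3, D4}: 595.
Adding D2: each farm re-picks its cheapest; new service cost 417, saving 178.
Extra fixed cost: 126. Net change = 126 − 178 = -52.
(Totals: 767 → 715.)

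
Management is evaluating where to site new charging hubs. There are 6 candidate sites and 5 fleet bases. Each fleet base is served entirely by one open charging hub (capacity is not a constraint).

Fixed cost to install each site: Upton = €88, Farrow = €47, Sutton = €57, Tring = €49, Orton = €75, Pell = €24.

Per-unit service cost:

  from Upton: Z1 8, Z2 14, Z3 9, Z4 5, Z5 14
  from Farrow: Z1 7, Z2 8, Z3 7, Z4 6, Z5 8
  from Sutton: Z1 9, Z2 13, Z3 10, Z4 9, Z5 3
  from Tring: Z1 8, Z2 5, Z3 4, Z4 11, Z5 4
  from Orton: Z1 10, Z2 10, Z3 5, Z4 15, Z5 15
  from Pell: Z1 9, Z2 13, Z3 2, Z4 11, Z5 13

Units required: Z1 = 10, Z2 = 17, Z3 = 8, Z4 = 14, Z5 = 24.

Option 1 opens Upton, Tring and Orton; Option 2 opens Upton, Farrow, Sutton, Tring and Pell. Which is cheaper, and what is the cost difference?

Option 1 is cheaper by 3.

Option 1: {Upton, Tring, Orton}: Z1→Upton 8·10=80, Z2→Tring 5·17=85, Z3→Tring 4·8=32, Z4→Upton 5·14=70, Z5→Tring 4·24=96. Service 363; fixed 212; total 575.
Option 2: {Upton, Farrow, Sutton, Tring, Pell}: Z1→Farrow 7·10=70, Z2→Tring 5·17=85, Z3→Pell 2·8=16, Z4→Upton 5·14=70, Z5→Sutton 3·24=72. Service 313; fixed 265; total 578.
Difference: |575 − 578| = 3.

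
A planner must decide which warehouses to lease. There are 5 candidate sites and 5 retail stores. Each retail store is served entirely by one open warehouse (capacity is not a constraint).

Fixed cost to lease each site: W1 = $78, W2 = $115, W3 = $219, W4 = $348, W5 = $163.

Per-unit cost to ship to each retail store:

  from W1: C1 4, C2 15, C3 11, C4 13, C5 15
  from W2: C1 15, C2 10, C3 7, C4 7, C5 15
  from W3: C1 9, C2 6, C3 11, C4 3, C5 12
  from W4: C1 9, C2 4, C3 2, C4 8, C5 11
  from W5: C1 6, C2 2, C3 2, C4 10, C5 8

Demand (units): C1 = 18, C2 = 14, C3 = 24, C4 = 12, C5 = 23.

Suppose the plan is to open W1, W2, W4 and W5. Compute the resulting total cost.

Total cost: 1120

Each retail store is assigned to its cheapest site among the open ones.
{W1, W2, W4, W5}: C1→W1 4·18=72, C2→W5 2·14=28, C3→W4 2·24=48, C4→W2 7·12=84, C5→W5 8·23=184. Service 416; fixed 704; total 1120.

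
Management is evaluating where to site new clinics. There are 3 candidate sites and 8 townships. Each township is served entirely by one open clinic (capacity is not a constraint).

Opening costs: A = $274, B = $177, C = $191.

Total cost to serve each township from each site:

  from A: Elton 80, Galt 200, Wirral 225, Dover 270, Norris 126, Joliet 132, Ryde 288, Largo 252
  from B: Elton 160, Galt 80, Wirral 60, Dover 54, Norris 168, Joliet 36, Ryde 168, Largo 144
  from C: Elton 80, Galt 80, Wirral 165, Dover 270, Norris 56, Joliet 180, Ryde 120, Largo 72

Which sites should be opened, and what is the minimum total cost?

Open B and C; minimum total cost 926.

For any fixed open set, each township goes to its cheapest open site; total = fixed + service.
{B, C}: Elton→C 80, Galt→B 80, Wirral→B 60, Dover→B 54, Norris→C 56, Joliet→B 36, Ryde→C 120, Largo→C 72. Service 558; fixed 368; total 926.
{B}: Elton→B 160, Galt→B 80, Wirral→B 60, Dover→B 54, Norris→B 168, Joliet→B 36, Ryde→B 168, Largo→B 144. Service 870; fixed 177; total 1047.
{A, B}: service 748 + fixed 451 = 1199
{A, B, C}: Elton→A 80, Galt→B 80, Wirral→B 60, Dover→B 54, Norris→C 56, Joliet→B 36, Ryde→C 120, Largo→C 72. Service 558; fixed 642; total 1200.
No other subset beats 926.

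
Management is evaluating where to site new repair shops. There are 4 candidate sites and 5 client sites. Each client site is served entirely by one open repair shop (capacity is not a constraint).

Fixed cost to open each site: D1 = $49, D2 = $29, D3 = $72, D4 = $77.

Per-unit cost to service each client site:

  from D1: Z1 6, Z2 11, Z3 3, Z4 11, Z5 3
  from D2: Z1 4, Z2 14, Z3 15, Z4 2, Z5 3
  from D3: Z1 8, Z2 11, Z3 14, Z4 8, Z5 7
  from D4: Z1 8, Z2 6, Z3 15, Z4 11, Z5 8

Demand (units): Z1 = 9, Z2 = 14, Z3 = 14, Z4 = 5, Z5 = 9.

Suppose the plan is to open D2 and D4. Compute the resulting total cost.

Each client site is assigned to its cheapest site among the open ones.
{D2, D4}: Z1→D2 4·9=36, Z2→D4 6·14=84, Z3→D2 15·14=210, Z4→D2 2·5=10, Z5→D2 3·9=27. Service 367; fixed 106; total 473.

Total cost: 473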